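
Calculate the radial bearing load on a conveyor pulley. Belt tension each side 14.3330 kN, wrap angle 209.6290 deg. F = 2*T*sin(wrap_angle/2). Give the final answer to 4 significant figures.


F = 2 * 14.3330 * sin(209.6290/2 deg)
F = 27.71 kN


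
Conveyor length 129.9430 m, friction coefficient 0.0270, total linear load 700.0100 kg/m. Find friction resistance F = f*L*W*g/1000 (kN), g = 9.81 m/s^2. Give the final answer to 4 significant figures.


F = 0.0270 * 129.9430 * 700.0100 * 9.81 / 1000
F = 24.09 kN


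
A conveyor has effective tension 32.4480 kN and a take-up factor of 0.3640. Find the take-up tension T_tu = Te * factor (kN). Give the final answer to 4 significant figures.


T_tu = 32.4480 * 0.3640
T_tu = 11.81 kN


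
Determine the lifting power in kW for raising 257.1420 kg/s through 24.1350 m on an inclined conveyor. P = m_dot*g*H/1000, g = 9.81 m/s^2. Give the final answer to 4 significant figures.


P = 257.1420 * 9.81 * 24.1350 / 1000
P = 60.88 kW


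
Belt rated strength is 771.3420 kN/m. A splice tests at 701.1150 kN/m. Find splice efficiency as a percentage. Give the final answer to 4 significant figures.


Eff = 701.1150 / 771.3420 * 100
Eff = 90.90 %


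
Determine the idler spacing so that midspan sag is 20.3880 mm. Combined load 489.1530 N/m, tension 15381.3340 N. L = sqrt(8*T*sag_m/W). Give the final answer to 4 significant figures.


sag = 20.3880/1000 = 0.020388 m
L = sqrt(8 * 15381.3340 * 0.020388 / 489.1530)
L = 2.265 m


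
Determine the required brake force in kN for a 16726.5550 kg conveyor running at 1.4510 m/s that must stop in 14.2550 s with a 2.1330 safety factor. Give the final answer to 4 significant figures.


F = 16726.5550 * 1.4510 / 14.2550 * 2.1330 / 1000
F = 3.632 kN


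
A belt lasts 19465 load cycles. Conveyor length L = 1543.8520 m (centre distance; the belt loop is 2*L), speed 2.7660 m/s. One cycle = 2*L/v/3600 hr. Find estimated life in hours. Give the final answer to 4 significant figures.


cycle_time = 2 * 1543.8520 / 2.7660 / 3600 = 0.310085 hr
life = 19465 * 0.310085 = 6036 hours


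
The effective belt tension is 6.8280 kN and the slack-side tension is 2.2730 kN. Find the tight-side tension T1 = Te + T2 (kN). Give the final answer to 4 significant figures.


T1 = Te + T2 = 6.8280 + 2.2730
T1 = 9.101 kN


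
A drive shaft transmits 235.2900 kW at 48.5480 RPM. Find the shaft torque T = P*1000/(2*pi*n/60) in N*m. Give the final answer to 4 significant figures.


omega = 2*pi*48.5480/60 = 5.08393 rad/s
T = 235.2900*1000 / 5.08393
T = 46280 N*m


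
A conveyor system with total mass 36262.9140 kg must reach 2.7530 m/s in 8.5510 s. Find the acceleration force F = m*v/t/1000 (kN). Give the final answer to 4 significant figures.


F = 36262.9140 * 2.7530 / 8.5510 / 1000
F = 11.67 kN


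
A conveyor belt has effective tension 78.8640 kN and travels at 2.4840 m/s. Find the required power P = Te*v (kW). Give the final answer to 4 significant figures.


P = Te * v = 78.8640 * 2.4840
P = 195.9 kW


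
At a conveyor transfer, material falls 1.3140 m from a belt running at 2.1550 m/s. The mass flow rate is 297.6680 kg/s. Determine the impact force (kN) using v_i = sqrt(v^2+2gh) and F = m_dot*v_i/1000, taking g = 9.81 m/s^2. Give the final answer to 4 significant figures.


v_i = sqrt(2.1550^2 + 2*9.81*1.3140) = 5.51586 m/s
F = 297.6680 * 5.51586 / 1000
F = 1.642 kN


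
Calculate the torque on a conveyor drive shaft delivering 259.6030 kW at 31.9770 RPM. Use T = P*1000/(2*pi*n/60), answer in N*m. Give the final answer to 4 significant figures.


omega = 2*pi*31.9770/60 = 3.34862 rad/s
T = 259.6030*1000 / 3.34862
T = 77530 N*m


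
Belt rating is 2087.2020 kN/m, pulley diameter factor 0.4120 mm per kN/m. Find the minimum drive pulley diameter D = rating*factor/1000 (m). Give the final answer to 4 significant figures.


D = 2087.2020 * 0.4120 / 1000
D = 0.8599 m


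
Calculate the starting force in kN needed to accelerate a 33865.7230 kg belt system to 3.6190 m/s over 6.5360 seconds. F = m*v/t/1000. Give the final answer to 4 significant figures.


F = 33865.7230 * 3.6190 / 6.5360 / 1000
F = 18.75 kN


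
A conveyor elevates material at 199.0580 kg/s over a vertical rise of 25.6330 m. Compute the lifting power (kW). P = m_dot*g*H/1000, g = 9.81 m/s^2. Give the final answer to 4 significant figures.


P = 199.0580 * 9.81 * 25.6330 / 1000
P = 50.06 kW


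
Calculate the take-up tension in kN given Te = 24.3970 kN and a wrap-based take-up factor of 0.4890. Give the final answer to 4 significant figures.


T_tu = 24.3970 * 0.4890
T_tu = 11.93 kN


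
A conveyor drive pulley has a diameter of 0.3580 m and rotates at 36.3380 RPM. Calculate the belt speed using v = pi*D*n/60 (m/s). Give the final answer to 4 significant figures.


v = pi * 0.3580 * 36.3380 / 60
v = 0.6811 m/s


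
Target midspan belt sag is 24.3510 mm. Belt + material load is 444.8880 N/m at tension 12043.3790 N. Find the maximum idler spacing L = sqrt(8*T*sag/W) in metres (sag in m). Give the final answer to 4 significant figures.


sag = 24.3510/1000 = 0.024351 m
L = sqrt(8 * 12043.3790 * 0.024351 / 444.8880)
L = 2.296 m


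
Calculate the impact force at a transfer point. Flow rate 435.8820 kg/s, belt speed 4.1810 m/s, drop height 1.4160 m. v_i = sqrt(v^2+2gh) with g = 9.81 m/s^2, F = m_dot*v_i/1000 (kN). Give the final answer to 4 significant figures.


v_i = sqrt(4.1810^2 + 2*9.81*1.4160) = 6.72775 m/s
F = 435.8820 * 6.72775 / 1000
F = 2.933 kN


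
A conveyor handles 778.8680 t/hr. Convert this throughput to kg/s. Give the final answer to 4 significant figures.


m_dot = 778.8680 * 1000 / 3600
m_dot = 216.4 kg/s


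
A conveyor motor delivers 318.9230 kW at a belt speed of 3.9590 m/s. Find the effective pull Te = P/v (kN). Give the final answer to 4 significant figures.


Te = P / v = 318.9230 / 3.9590
Te = 80.56 kN


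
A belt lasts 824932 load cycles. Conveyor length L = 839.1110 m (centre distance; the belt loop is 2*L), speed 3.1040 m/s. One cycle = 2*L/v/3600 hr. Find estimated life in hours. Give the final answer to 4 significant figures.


cycle_time = 2 * 839.1110 / 3.1040 / 3600 = 0.150185 hr
life = 824932 * 0.150185 = 123900 hours


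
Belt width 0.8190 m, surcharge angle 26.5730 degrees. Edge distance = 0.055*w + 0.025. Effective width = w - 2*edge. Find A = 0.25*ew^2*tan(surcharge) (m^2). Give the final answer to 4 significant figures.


edge = 0.055*0.8190 + 0.025 = 0.070045 m
ew = 0.8190 - 2*0.070045 = 0.67891 m
A = 0.25 * 0.67891^2 * tan(26.5730 deg)
A = 0.05763 m^2


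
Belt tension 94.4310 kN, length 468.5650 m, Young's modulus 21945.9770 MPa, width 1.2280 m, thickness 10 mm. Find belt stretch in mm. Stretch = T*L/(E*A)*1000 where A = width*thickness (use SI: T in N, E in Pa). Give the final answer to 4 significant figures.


A = 1.2280 * 0.01 = 0.01228 m^2
Stretch = 94.4310*1000 * 468.5650 / (21945.9770e6 * 0.01228) * 1000
Stretch = 164.2 mm


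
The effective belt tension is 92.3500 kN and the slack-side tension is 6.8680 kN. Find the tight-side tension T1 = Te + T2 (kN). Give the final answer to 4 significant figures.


T1 = Te + T2 = 92.3500 + 6.8680
T1 = 99.22 kN


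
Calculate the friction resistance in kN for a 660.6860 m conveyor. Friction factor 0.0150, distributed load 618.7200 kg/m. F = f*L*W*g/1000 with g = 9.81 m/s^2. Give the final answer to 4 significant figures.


F = 0.0150 * 660.6860 * 618.7200 * 9.81 / 1000
F = 60.15 kN


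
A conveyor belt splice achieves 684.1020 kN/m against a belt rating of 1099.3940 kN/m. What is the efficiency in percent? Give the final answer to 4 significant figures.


Eff = 684.1020 / 1099.3940 * 100
Eff = 62.23 %


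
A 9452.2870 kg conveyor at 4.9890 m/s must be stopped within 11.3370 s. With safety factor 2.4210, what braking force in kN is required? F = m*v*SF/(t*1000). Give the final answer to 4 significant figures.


F = 9452.2870 * 4.9890 / 11.3370 * 2.4210 / 1000
F = 10.07 kN


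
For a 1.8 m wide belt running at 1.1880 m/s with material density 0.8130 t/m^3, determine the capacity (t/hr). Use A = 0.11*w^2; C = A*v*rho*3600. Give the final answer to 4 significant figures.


A = 0.11 * 1.8^2 = 0.3564 m^2
C = 0.3564 * 1.1880 * 0.8130 * 3600
C = 1239 t/hr


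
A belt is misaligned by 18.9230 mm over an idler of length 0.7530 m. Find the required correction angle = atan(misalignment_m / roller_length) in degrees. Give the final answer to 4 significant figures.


misalign_m = 18.9230 / 1000 = 0.018923 m
angle = atan(0.018923 / 0.7530)
angle = 1.440 deg


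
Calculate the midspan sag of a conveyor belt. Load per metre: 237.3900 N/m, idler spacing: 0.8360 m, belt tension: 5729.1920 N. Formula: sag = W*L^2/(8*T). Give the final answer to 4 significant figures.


sag = 237.3900 * 0.8360^2 / (8 * 5729.1920)
sag = 0.003620 m


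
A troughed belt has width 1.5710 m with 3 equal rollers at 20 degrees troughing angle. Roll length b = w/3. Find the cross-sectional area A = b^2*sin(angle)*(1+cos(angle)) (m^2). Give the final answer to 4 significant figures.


b = 1.5710/3 = 0.523667 m
A = 0.523667^2 * sin(20 deg) * (1 + cos(20 deg))
A = 0.1819 m^2


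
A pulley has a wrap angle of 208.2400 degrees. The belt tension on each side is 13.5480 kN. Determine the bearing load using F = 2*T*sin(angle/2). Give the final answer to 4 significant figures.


F = 2 * 13.5480 * sin(208.2400/2 deg)
F = 26.28 kN


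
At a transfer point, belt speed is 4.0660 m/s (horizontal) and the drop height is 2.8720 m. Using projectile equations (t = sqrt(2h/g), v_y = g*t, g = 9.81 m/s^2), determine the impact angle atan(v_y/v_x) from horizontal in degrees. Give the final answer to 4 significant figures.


t = sqrt(2*2.8720/9.81) = 0.765196 s
v_y = 9.81 * 0.765196 = 7.50657 m/s
angle = atan(7.50657 / 4.0660) = 61.56 deg


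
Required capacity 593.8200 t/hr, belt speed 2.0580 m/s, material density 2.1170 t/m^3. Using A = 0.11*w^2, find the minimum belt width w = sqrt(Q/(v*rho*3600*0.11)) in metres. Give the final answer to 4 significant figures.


A_req = 593.8200 / (2.0580 * 2.1170 * 3600) = 0.0378605 m^2
w = sqrt(0.0378605 / 0.11)
w = 0.5867 m


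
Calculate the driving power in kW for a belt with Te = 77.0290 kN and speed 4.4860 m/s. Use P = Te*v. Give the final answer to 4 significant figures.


P = Te * v = 77.0290 * 4.4860
P = 345.6 kW


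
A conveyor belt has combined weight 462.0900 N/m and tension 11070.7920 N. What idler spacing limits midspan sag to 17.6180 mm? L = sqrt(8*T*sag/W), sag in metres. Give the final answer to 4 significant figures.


sag = 17.6180/1000 = 0.017618 m
L = sqrt(8 * 11070.7920 * 0.017618 / 462.0900)
L = 1.838 m


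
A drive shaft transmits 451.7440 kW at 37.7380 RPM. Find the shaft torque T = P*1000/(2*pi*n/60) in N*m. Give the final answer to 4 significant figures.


omega = 2*pi*37.7380/60 = 3.95191 rad/s
T = 451.7440*1000 / 3.95191
T = 114300 N*m


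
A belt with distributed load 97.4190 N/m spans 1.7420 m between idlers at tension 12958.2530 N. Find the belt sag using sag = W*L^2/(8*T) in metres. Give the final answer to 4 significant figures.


sag = 97.4190 * 1.7420^2 / (8 * 12958.2530)
sag = 0.002852 m


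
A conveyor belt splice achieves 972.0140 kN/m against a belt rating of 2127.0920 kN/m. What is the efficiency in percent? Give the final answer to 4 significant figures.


Eff = 972.0140 / 2127.0920 * 100
Eff = 45.70 %


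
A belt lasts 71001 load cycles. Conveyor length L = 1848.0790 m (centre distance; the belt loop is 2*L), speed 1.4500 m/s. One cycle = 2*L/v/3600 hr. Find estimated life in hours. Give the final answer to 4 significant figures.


cycle_time = 2 * 1848.0790 / 1.4500 / 3600 = 0.708076 hr
life = 71001 * 0.708076 = 50270 hours


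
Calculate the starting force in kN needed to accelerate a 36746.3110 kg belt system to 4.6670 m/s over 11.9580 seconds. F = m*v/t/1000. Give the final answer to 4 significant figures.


F = 36746.3110 * 4.6670 / 11.9580 / 1000
F = 14.34 kN


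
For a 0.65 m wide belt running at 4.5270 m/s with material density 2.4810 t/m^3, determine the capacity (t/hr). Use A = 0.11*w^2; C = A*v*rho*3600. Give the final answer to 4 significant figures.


A = 0.11 * 0.65^2 = 0.046475 m^2
C = 0.046475 * 4.5270 * 2.4810 * 3600
C = 1879 t/hr


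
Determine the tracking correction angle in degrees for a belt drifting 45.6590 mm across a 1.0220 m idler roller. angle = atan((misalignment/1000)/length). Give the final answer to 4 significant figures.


misalign_m = 45.6590 / 1000 = 0.045659 m
angle = atan(0.045659 / 1.0220)
angle = 2.558 deg


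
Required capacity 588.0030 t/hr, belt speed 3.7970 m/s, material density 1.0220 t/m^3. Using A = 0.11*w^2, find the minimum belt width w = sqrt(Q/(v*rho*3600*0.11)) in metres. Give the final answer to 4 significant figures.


A_req = 588.0030 / (3.7970 * 1.0220 * 3600) = 0.0420906 m^2
w = sqrt(0.0420906 / 0.11)
w = 0.6186 m


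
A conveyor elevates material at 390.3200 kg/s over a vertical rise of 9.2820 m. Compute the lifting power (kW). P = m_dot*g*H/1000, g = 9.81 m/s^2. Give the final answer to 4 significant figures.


P = 390.3200 * 9.81 * 9.2820 / 1000
P = 35.54 kW


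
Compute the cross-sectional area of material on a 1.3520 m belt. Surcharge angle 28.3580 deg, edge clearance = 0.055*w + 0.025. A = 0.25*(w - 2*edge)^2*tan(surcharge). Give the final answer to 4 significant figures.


edge = 0.055*1.3520 + 0.025 = 0.09936 m
ew = 1.3520 - 2*0.09936 = 1.15328 m
A = 0.25 * 1.15328^2 * tan(28.3580 deg)
A = 0.1795 m^2


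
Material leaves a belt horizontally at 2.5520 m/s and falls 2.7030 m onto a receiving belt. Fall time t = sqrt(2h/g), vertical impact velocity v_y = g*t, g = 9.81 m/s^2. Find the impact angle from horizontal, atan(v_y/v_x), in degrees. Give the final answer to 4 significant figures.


t = sqrt(2*2.7030/9.81) = 0.742341 s
v_y = 9.81 * 0.742341 = 7.28237 m/s
angle = atan(7.28237 / 2.5520) = 70.69 deg


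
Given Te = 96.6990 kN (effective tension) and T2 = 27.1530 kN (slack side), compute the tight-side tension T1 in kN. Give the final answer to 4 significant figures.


T1 = Te + T2 = 96.6990 + 27.1530
T1 = 123.9 kN


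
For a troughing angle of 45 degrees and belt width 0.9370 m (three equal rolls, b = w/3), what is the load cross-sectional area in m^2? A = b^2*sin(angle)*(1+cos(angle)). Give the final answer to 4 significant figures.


b = 0.9370/3 = 0.312333 m
A = 0.312333^2 * sin(45 deg) * (1 + cos(45 deg))
A = 0.1178 m^2


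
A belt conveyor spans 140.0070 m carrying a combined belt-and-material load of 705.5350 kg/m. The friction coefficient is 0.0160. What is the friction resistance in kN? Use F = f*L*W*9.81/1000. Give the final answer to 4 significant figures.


F = 0.0160 * 140.0070 * 705.5350 * 9.81 / 1000
F = 15.50 kN


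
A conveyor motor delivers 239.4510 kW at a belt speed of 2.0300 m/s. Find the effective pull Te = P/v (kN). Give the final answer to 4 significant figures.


Te = P / v = 239.4510 / 2.0300
Te = 118.0 kN


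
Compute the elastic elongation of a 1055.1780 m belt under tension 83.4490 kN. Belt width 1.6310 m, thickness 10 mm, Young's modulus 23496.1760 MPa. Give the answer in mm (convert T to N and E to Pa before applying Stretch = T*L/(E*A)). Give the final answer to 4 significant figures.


A = 1.6310 * 0.01 = 0.01631 m^2
Stretch = 83.4490*1000 * 1055.1780 / (23496.1760e6 * 0.01631) * 1000
Stretch = 229.8 mm


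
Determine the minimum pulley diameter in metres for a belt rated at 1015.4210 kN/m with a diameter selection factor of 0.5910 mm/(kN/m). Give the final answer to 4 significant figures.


D = 1015.4210 * 0.5910 / 1000
D = 0.6001 m


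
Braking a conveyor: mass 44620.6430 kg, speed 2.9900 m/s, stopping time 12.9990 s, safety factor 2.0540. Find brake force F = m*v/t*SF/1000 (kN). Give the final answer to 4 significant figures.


F = 44620.6430 * 2.9900 / 12.9990 * 2.0540 / 1000
F = 21.08 kN


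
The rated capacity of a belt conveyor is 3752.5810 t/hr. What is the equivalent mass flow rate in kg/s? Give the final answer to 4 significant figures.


m_dot = 3752.5810 * 1000 / 3600
m_dot = 1042 kg/s


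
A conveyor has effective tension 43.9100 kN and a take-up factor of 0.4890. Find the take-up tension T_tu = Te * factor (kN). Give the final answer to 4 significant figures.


T_tu = 43.9100 * 0.4890
T_tu = 21.47 kN


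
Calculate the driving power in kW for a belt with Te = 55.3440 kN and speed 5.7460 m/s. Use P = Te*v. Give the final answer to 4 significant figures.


P = Te * v = 55.3440 * 5.7460
P = 318.0 kW


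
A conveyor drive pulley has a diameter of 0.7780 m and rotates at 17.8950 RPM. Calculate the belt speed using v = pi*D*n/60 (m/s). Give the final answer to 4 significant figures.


v = pi * 0.7780 * 17.8950 / 60
v = 0.7290 m/s


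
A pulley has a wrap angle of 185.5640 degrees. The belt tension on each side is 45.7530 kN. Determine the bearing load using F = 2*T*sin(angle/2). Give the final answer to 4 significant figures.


F = 2 * 45.7530 * sin(185.5640/2 deg)
F = 91.40 kN


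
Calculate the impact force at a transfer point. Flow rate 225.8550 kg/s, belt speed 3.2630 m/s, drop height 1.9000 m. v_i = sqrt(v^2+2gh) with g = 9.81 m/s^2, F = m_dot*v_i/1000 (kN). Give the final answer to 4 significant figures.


v_i = sqrt(3.2630^2 + 2*9.81*1.9000) = 6.9228 m/s
F = 225.8550 * 6.9228 / 1000
F = 1.564 kN


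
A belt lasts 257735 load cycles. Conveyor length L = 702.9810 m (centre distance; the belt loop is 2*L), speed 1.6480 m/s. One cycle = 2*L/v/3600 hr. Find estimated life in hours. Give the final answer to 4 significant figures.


cycle_time = 2 * 702.9810 / 1.6480 / 3600 = 0.236981 hr
life = 257735 * 0.236981 = 61080 hours


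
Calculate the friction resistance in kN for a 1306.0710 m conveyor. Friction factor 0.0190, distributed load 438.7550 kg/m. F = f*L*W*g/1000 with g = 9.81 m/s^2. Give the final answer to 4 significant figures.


F = 0.0190 * 1306.0710 * 438.7550 * 9.81 / 1000
F = 106.8 kN


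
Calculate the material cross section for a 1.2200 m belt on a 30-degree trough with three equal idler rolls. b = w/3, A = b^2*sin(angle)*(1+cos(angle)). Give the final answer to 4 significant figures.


b = 1.2200/3 = 0.406667 m
A = 0.406667^2 * sin(30 deg) * (1 + cos(30 deg))
A = 0.1543 m^2


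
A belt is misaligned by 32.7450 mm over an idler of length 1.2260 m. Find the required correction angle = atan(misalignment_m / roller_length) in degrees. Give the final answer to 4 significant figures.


misalign_m = 32.7450 / 1000 = 0.032745 m
angle = atan(0.032745 / 1.2260)
angle = 1.530 deg


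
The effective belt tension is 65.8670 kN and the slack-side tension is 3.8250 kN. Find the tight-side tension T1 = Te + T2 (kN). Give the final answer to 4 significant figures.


T1 = Te + T2 = 65.8670 + 3.8250
T1 = 69.69 kN


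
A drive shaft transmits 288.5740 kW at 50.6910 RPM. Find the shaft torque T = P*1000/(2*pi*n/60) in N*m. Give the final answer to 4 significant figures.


omega = 2*pi*50.6910/60 = 5.30835 rad/s
T = 288.5740*1000 / 5.30835
T = 54360 N*m


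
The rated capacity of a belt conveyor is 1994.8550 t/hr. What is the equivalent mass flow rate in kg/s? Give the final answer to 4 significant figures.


m_dot = 1994.8550 * 1000 / 3600
m_dot = 554.1 kg/s


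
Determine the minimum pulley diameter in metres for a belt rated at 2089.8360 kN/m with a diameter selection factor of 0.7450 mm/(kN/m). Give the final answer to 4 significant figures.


D = 2089.8360 * 0.7450 / 1000
D = 1.557 m


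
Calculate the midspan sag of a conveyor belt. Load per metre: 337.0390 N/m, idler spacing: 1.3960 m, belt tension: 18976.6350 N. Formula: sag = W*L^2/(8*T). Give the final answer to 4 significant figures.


sag = 337.0390 * 1.3960^2 / (8 * 18976.6350)
sag = 0.004327 m


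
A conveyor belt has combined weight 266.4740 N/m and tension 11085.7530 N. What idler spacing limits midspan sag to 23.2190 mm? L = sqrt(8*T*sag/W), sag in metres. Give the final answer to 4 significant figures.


sag = 23.2190/1000 = 0.023219 m
L = sqrt(8 * 11085.7530 * 0.023219 / 266.4740)
L = 2.780 m


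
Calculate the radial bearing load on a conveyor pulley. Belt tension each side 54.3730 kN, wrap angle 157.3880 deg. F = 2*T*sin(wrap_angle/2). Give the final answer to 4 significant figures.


F = 2 * 54.3730 * sin(157.3880/2 deg)
F = 106.6 kN


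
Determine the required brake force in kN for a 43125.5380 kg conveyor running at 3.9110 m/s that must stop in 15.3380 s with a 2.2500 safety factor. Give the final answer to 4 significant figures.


F = 43125.5380 * 3.9110 / 15.3380 * 2.2500 / 1000
F = 24.74 kN


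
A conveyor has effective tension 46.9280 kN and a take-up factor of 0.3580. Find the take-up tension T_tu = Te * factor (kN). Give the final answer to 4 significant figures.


T_tu = 46.9280 * 0.3580
T_tu = 16.80 kN


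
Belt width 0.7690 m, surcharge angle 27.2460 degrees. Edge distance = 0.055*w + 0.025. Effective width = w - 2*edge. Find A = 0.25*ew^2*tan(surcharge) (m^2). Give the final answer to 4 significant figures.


edge = 0.055*0.7690 + 0.025 = 0.067295 m
ew = 0.7690 - 2*0.067295 = 0.63441 m
A = 0.25 * 0.63441^2 * tan(27.2460 deg)
A = 0.05181 m^2


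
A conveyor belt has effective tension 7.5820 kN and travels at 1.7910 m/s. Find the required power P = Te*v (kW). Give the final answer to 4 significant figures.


P = Te * v = 7.5820 * 1.7910
P = 13.58 kW


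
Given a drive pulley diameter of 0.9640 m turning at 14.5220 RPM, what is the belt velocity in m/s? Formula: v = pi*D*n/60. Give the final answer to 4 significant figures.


v = pi * 0.9640 * 14.5220 / 60
v = 0.7330 m/s


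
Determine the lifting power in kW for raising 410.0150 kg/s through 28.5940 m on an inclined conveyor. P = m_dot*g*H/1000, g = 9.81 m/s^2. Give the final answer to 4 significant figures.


P = 410.0150 * 9.81 * 28.5940 / 1000
P = 115.0 kW


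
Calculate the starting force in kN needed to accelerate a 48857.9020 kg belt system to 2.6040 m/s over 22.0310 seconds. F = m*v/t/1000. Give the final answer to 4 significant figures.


F = 48857.9020 * 2.6040 / 22.0310 / 1000
F = 5.775 kN


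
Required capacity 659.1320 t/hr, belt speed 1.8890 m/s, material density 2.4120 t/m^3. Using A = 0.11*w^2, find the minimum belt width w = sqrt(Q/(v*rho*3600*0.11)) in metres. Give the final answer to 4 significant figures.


A_req = 659.1320 / (1.8890 * 2.4120 * 3600) = 0.0401847 m^2
w = sqrt(0.0401847 / 0.11)
w = 0.6044 m


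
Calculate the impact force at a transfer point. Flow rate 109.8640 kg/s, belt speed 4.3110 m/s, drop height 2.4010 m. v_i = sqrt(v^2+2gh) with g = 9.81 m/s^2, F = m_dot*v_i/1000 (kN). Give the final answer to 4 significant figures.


v_i = sqrt(4.3110^2 + 2*9.81*2.4010) = 8.10508 m/s
F = 109.8640 * 8.10508 / 1000
F = 0.8905 kN


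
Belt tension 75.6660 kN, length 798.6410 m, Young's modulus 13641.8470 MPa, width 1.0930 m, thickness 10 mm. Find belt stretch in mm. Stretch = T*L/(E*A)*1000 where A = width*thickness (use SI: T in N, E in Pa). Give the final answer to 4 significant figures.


A = 1.0930 * 0.01 = 0.01093 m^2
Stretch = 75.6660*1000 * 798.6410 / (13641.8470e6 * 0.01093) * 1000
Stretch = 405.3 mm


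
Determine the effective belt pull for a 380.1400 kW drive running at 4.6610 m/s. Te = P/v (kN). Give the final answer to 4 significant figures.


Te = P / v = 380.1400 / 4.6610
Te = 81.56 kN


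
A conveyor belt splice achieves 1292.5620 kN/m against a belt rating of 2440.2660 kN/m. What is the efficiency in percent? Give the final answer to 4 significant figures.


Eff = 1292.5620 / 2440.2660 * 100
Eff = 52.97 %


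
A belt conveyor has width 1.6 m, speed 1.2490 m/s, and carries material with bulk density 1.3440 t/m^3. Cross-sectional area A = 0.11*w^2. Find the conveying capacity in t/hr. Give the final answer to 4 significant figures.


A = 0.11 * 1.6^2 = 0.2816 m^2
C = 0.2816 * 1.2490 * 1.3440 * 3600
C = 1702 t/hr


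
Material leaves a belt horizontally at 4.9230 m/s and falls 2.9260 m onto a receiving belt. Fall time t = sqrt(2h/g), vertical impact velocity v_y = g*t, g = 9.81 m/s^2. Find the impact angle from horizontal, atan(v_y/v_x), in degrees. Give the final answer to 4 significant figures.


t = sqrt(2*2.9260/9.81) = 0.772356 s
v_y = 9.81 * 0.772356 = 7.57681 m/s
angle = atan(7.57681 / 4.9230) = 56.99 deg


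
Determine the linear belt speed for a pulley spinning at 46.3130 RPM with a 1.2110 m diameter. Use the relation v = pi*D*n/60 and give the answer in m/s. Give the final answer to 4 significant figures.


v = pi * 1.2110 * 46.3130 / 60
v = 2.937 m/s


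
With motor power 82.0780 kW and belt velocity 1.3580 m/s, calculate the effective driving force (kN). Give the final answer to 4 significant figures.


Te = P / v = 82.0780 / 1.3580
Te = 60.44 kN


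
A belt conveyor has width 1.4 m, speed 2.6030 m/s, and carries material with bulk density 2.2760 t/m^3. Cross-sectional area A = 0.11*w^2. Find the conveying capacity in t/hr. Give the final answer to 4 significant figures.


A = 0.11 * 1.4^2 = 0.2156 m^2
C = 0.2156 * 2.6030 * 2.2760 * 3600
C = 4598 t/hr


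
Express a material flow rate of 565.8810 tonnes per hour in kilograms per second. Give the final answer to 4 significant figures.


m_dot = 565.8810 * 1000 / 3600
m_dot = 157.2 kg/s


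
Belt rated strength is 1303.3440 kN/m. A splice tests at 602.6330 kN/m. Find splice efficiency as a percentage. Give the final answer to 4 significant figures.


Eff = 602.6330 / 1303.3440 * 100
Eff = 46.24 %


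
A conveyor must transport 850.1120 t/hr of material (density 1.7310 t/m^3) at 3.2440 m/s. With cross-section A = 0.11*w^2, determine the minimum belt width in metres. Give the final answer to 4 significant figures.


A_req = 850.1120 / (3.2440 * 1.7310 * 3600) = 0.0420529 m^2
w = sqrt(0.0420529 / 0.11)
w = 0.6183 m


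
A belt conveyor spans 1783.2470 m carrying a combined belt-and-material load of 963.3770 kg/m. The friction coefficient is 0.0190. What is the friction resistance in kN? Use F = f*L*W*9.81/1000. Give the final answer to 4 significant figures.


F = 0.0190 * 1783.2470 * 963.3770 * 9.81 / 1000
F = 320.2 kN


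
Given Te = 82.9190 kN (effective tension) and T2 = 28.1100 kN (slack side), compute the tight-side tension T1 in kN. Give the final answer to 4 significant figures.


T1 = Te + T2 = 82.9190 + 28.1100
T1 = 111.0 kN


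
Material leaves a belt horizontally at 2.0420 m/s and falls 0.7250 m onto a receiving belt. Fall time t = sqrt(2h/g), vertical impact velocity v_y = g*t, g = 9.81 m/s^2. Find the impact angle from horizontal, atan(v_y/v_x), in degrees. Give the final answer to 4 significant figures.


t = sqrt(2*0.7250/9.81) = 0.384459 s
v_y = 9.81 * 0.384459 = 3.77154 m/s
angle = atan(3.77154 / 2.0420) = 61.57 deg


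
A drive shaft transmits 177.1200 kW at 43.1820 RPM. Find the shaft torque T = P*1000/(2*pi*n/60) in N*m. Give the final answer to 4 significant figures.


omega = 2*pi*43.1820/60 = 4.52201 rad/s
T = 177.1200*1000 / 4.52201
T = 39170 N*m


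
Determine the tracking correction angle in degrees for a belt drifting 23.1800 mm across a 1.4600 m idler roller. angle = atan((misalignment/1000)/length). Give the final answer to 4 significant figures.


misalign_m = 23.1800 / 1000 = 0.023180 m
angle = atan(0.023180 / 1.4600)
angle = 0.9096 deg


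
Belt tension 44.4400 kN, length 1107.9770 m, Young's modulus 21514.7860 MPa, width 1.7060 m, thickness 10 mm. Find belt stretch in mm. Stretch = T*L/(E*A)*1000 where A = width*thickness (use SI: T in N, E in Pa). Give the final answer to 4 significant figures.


A = 1.7060 * 0.01 = 0.01706 m^2
Stretch = 44.4400*1000 * 1107.9770 / (21514.7860e6 * 0.01706) * 1000
Stretch = 134.1 mm


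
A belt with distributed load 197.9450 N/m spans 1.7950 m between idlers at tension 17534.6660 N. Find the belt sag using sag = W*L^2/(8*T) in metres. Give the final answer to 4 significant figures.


sag = 197.9450 * 1.7950^2 / (8 * 17534.6660)
sag = 0.004547 m


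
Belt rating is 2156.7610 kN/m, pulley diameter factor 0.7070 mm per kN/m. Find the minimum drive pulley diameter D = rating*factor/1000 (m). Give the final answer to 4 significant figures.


D = 2156.7610 * 0.7070 / 1000
D = 1.525 m


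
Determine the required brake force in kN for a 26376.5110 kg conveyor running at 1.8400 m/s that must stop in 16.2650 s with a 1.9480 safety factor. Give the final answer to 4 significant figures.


F = 26376.5110 * 1.8400 / 16.2650 * 1.9480 / 1000
F = 5.813 kN


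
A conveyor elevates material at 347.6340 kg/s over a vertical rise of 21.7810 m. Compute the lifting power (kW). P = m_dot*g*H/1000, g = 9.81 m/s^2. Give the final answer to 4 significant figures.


P = 347.6340 * 9.81 * 21.7810 / 1000
P = 74.28 kW


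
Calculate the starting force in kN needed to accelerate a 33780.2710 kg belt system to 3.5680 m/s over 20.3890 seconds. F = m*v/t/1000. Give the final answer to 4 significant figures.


F = 33780.2710 * 3.5680 / 20.3890 / 1000
F = 5.911 kN


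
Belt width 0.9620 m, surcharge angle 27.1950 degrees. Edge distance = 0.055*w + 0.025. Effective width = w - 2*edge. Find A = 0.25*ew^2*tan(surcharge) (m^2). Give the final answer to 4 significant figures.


edge = 0.055*0.9620 + 0.025 = 0.07791 m
ew = 0.9620 - 2*0.07791 = 0.80618 m
A = 0.25 * 0.80618^2 * tan(27.1950 deg)
A = 0.08349 m^2


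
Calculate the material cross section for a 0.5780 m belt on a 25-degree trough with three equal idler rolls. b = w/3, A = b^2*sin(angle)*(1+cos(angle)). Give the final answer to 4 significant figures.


b = 0.5780/3 = 0.192667 m
A = 0.192667^2 * sin(25 deg) * (1 + cos(25 deg))
A = 0.02991 m^2


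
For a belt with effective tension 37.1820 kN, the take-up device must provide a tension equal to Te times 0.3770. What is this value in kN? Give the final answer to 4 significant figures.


T_tu = 37.1820 * 0.3770
T_tu = 14.02 kN


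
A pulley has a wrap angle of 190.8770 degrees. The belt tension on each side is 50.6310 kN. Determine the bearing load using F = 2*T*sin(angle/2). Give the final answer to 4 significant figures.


F = 2 * 50.6310 * sin(190.8770/2 deg)
F = 100.8 kN


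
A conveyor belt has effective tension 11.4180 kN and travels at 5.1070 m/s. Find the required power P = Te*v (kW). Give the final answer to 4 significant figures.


P = Te * v = 11.4180 * 5.1070
P = 58.31 kW


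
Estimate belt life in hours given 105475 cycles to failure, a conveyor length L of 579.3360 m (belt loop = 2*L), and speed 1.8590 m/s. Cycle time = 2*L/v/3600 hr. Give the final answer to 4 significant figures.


cycle_time = 2 * 579.3360 / 1.8590 / 3600 = 0.173133 hr
life = 105475 * 0.173133 = 18260 hours


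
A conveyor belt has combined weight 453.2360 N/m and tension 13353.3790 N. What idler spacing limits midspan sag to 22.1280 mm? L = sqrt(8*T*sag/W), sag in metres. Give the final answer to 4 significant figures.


sag = 22.1280/1000 = 0.022128 m
L = sqrt(8 * 13353.3790 * 0.022128 / 453.2360)
L = 2.284 m


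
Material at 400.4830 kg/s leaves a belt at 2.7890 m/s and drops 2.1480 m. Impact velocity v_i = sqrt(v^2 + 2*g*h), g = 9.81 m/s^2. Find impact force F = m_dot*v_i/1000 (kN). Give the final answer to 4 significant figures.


v_i = sqrt(2.7890^2 + 2*9.81*2.1480) = 7.06557 m/s
F = 400.4830 * 7.06557 / 1000
F = 2.830 kN


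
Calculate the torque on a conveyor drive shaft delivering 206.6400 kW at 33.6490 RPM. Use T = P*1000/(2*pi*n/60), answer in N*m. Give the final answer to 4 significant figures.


omega = 2*pi*33.6490/60 = 3.52372 rad/s
T = 206.6400*1000 / 3.52372
T = 58640 N*m


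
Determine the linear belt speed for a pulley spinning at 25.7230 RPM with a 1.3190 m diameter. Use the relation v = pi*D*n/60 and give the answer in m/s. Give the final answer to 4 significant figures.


v = pi * 1.3190 * 25.7230 / 60
v = 1.776 m/s


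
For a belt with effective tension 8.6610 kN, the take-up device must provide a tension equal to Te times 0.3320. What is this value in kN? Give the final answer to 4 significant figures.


T_tu = 8.6610 * 0.3320
T_tu = 2.875 kN


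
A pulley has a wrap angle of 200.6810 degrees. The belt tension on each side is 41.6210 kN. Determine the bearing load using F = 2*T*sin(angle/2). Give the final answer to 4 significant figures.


F = 2 * 41.6210 * sin(200.6810/2 deg)
F = 81.89 kN


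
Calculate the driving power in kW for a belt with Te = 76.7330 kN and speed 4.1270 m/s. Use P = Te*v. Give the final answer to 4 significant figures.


P = Te * v = 76.7330 * 4.1270
P = 316.7 kW


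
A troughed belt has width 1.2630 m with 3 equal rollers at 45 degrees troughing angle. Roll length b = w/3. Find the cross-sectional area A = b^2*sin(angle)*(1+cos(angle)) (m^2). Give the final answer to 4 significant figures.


b = 1.2630/3 = 0.421 m
A = 0.421^2 * sin(45 deg) * (1 + cos(45 deg))
A = 0.2139 m^2


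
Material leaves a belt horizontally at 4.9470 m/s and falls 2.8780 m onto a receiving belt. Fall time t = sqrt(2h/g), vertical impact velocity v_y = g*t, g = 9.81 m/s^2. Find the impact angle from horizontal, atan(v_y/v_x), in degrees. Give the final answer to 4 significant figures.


t = sqrt(2*2.8780/9.81) = 0.765995 s
v_y = 9.81 * 0.765995 = 7.51441 m/s
angle = atan(7.51441 / 4.9470) = 56.64 deg


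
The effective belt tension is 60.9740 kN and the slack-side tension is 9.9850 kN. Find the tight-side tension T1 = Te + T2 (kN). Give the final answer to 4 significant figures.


T1 = Te + T2 = 60.9740 + 9.9850
T1 = 70.96 kN


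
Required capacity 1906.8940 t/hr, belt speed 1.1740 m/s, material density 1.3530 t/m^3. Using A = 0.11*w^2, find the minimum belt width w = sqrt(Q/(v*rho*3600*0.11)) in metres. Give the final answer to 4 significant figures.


A_req = 1906.8940 / (1.1740 * 1.3530 * 3600) = 0.333471 m^2
w = sqrt(0.333471 / 0.11)
w = 1.741 m


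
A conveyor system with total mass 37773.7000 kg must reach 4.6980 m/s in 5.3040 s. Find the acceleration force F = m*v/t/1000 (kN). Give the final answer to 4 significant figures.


F = 37773.7000 * 4.6980 / 5.3040 / 1000
F = 33.46 kN


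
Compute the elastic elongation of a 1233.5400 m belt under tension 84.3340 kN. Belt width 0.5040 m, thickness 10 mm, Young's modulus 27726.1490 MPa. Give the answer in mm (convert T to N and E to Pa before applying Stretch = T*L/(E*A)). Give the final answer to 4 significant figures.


A = 0.5040 * 0.01 = 0.00504 m^2
Stretch = 84.3340*1000 * 1233.5400 / (27726.1490e6 * 0.00504) * 1000
Stretch = 744.5 mm


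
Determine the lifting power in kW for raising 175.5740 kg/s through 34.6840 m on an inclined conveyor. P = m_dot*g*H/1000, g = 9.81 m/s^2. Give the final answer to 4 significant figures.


P = 175.5740 * 9.81 * 34.6840 / 1000
P = 59.74 kW


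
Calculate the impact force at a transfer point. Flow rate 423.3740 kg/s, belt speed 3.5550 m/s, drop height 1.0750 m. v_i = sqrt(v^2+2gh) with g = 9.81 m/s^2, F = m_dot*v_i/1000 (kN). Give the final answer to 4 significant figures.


v_i = sqrt(3.5550^2 + 2*9.81*1.0750) = 5.80771 m/s
F = 423.3740 * 5.80771 / 1000
F = 2.459 kN


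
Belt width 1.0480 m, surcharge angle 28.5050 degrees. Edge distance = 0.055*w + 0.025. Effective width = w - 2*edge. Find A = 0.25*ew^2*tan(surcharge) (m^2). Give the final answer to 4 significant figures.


edge = 0.055*1.0480 + 0.025 = 0.08264 m
ew = 1.0480 - 2*0.08264 = 0.88272 m
A = 0.25 * 0.88272^2 * tan(28.5050 deg)
A = 0.1058 m^2


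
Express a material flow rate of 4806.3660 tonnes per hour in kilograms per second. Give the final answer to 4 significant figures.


m_dot = 4806.3660 * 1000 / 3600
m_dot = 1335 kg/s


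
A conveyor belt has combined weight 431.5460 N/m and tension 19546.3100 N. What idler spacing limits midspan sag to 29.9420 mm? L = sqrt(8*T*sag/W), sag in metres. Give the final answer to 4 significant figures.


sag = 29.9420/1000 = 0.029942 m
L = sqrt(8 * 19546.3100 * 0.029942 / 431.5460)
L = 3.294 m


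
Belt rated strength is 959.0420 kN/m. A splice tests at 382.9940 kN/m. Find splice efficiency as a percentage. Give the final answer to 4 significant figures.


Eff = 382.9940 / 959.0420 * 100
Eff = 39.94 %


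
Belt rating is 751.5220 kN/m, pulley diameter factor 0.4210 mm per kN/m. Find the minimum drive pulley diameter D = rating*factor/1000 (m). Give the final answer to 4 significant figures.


D = 751.5220 * 0.4210 / 1000
D = 0.3164 m


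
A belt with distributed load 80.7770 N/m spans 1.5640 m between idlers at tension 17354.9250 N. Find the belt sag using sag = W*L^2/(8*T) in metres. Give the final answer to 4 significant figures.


sag = 80.7770 * 1.5640^2 / (8 * 17354.9250)
sag = 0.001423 m


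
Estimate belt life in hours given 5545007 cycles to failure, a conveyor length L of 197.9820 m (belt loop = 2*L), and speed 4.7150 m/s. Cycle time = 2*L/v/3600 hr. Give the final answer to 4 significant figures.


cycle_time = 2 * 197.9820 / 4.7150 / 3600 = 0.0233277 hr
life = 5545007 * 0.0233277 = 129400 hours


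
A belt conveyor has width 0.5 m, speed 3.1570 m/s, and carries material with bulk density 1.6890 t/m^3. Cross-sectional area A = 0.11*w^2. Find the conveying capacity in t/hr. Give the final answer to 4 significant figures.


A = 0.11 * 0.5^2 = 0.0275 m^2
C = 0.0275 * 3.1570 * 1.6890 * 3600
C = 527.9 t/hr


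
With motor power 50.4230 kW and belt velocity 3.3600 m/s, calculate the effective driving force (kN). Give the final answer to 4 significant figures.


Te = P / v = 50.4230 / 3.3600
Te = 15.01 kN


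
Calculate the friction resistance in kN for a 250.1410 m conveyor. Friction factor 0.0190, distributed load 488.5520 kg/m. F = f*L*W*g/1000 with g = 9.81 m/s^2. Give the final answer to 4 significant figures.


F = 0.0190 * 250.1410 * 488.5520 * 9.81 / 1000
F = 22.78 kN


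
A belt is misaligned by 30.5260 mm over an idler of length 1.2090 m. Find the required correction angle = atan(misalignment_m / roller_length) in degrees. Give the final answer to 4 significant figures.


misalign_m = 30.5260 / 1000 = 0.030526 m
angle = atan(0.030526 / 1.2090)
angle = 1.446 deg


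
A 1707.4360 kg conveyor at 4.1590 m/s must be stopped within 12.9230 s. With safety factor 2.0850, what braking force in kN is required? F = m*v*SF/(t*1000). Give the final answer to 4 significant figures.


F = 1707.4360 * 4.1590 / 12.9230 * 2.0850 / 1000
F = 1.146 kN


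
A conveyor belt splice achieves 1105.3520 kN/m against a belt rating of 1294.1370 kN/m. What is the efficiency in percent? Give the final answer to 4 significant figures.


Eff = 1105.3520 / 1294.1370 * 100
Eff = 85.41 %


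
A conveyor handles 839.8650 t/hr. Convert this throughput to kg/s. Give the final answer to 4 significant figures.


m_dot = 839.8650 * 1000 / 3600
m_dot = 233.3 kg/s


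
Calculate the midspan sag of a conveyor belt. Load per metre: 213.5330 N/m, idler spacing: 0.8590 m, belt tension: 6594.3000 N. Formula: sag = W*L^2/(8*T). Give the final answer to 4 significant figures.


sag = 213.5330 * 0.8590^2 / (8 * 6594.3000)
sag = 0.002987 m


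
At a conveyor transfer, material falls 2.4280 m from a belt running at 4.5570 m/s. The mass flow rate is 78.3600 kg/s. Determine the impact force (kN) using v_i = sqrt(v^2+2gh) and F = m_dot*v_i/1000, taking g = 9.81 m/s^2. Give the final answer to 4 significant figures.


v_i = sqrt(4.5570^2 + 2*9.81*2.4280) = 8.27065 m/s
F = 78.3600 * 8.27065 / 1000
F = 0.6481 kN


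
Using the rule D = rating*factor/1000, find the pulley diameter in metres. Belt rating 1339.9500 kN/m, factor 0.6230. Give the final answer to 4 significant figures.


D = 1339.9500 * 0.6230 / 1000
D = 0.8348 m
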